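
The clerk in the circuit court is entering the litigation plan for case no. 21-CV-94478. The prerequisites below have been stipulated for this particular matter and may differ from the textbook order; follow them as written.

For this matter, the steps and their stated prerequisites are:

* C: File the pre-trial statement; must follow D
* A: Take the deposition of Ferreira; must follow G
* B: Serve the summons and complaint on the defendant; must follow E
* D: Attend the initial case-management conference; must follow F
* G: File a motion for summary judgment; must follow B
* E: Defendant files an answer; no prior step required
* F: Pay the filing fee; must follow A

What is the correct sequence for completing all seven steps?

Only E has no prerequisites, so it is first.
B needed E, now all done → B.
G is the only step now ready → G.
Next only A has its prerequisites met → A.
That leaves F as the only ready step → F.
Next only D has its prerequisites met → D.
C is the only step now ready → C.

E B G A F D C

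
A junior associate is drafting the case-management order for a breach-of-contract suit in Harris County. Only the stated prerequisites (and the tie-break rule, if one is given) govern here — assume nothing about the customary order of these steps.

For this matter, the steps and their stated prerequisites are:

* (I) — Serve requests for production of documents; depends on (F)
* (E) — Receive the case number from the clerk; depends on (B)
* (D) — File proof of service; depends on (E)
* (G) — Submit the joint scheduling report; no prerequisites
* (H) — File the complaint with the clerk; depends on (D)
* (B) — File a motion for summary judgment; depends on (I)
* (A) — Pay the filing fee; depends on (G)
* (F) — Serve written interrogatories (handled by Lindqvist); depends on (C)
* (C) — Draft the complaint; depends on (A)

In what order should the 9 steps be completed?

(G) has no prerequisites → (G) first.
That leaves (A) as the only ready step → (A).
That leaves (C) as the only ready step → (C).
Next only (F) has its prerequisites met → (F).
That leaves (I) as the only ready step → (I).
(B) is the only step now ready → (B).
(E) needed (B), now all done → (E).
Next only (D) has its prerequisites met → (D).
(H) needed (D), now all done → (H).

(G), (A), (C), (F), (I), (B), (E), (D), (H)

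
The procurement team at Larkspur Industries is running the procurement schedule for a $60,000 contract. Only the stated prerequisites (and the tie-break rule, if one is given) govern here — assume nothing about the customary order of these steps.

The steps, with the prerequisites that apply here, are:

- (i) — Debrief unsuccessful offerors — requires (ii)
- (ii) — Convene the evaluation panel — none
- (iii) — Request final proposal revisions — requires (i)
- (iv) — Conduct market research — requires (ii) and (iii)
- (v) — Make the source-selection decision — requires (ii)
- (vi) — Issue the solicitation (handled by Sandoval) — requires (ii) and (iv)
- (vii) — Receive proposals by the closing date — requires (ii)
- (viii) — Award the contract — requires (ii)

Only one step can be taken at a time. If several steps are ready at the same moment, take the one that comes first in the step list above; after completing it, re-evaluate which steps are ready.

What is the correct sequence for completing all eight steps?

(ii) has no prerequisites → (ii) first.
Ready: (i), (v), (vii) and (viii). (i) is listed earlier → (i).
(iii) now also ready, so the ready set is {(iii), (v), (vii), (viii)}; (iii) is listed earlier → (iii).
Now (iv), (v), (vii) and (viii) have their prerequisites met. (iv) is listed earlier, so (iv) next.
Ready: (v), (vi), (vii) and (viii). (v) is listed earlier → (v).
Ready: (vi), (vii) and (viii). (vi) is listed earlier → (vi).
(vii) and (viii) are both available; (vii) is listed earlier → (vii).
(viii) is the only step now ready → (viii).

(ii), (i), (iii), (iv), (v), (vi), (vii), (viii)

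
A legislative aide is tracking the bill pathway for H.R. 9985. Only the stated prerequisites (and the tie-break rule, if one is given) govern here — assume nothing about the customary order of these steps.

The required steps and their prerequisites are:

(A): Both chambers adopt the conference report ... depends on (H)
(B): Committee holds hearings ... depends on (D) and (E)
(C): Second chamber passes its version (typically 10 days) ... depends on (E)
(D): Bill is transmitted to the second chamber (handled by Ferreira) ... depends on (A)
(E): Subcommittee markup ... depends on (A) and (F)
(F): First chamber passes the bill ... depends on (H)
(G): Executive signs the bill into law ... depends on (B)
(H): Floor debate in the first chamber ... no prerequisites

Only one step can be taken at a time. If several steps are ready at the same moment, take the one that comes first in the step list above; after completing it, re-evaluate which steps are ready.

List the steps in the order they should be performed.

Only (H) has no prerequisites, so it is first.
Now (A) and (F) have their prerequisites met. (A) is listed earlier, so (A) next.
(D) now also ready, so the ready set is {(D), (F)}; (D) is listed earlier → (D).
That leaves (F) as the only ready step → (F).
(E) is the only step now ready → (E).
(B) and (C) are both available; (B) is listed earlier → (B).
Now (C) and (G) have their prerequisites met. (C) is listed earlier, so (C) next.
(G) is the only step now ready → (G).

(H), (A), (D), (F), (E), (B), (C), (G)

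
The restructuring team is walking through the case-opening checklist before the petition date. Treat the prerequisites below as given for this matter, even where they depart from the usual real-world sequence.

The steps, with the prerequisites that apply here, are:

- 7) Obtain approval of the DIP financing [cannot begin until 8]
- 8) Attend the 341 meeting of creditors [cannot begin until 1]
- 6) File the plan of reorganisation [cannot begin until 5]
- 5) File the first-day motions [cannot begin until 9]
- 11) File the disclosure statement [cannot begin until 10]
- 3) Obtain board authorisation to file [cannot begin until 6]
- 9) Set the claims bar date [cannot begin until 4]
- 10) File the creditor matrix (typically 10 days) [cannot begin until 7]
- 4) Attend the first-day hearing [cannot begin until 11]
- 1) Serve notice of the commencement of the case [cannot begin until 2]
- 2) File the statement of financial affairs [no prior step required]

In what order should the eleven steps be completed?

2 has no prerequisites → 2 first.
Next only 1 has its prerequisites met → 1.
That leaves 8 as the only ready step → 8.
Next only 7 has its prerequisites met → 7.
Next only 10 has its prerequisites met → 10.
Next only 11 has its prerequisites met → 11.
4 is the only step now ready → 4.
Next only 9 has its prerequisites met → 9.
Next only 5 has its prerequisites met → 5.
6 needed 5, now all done → 6.
3 needed 6, now all done → 3.

2 1 8 7 10 11 4 9 5 6 3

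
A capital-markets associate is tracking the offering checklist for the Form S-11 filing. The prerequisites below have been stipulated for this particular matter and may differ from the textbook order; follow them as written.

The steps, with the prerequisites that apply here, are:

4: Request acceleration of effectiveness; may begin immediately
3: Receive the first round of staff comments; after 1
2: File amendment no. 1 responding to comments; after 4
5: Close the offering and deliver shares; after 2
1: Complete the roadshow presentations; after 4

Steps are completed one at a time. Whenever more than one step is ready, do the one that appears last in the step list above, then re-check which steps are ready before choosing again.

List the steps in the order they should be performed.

4, 1, 2, 5, 3

Only 4 has no prerequisites, so it is first.
Ready: 1 and 2. 1 is listed later → 1.
3 now also ready, so the ready set is {2, 3}; 2 is listed later → 2.
5 now also ready, so the ready set is {5, 3}; 5 is listed later → 5.
3 is the only step now ready → 3.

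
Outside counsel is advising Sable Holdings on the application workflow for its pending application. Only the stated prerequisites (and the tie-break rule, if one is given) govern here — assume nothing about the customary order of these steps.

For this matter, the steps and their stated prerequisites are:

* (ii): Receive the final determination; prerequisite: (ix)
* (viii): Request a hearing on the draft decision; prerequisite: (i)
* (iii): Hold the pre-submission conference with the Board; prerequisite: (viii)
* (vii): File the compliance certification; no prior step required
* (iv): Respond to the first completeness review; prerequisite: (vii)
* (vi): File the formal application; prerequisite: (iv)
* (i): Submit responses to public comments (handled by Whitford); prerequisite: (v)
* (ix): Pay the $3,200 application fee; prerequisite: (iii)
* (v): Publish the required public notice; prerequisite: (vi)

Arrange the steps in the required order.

(vii), (iv), (vi), (v), (i), (viii), (iii), (ix), (ii)

Only (vii) has no prerequisites, so it is first.
(iv) needed (vii), now all done → (iv).
(vi) needed (iv), now all done → (vi).
Next only (v) has its prerequisites met → (v).
(i) needed (v), now all done → (i).
(viii) is the only step now ready → (viii).
Next only (iii) has its prerequisites met → (iii).
(ix) is the only step now ready → (ix).
That leaves (ii) as the only ready step → (ii).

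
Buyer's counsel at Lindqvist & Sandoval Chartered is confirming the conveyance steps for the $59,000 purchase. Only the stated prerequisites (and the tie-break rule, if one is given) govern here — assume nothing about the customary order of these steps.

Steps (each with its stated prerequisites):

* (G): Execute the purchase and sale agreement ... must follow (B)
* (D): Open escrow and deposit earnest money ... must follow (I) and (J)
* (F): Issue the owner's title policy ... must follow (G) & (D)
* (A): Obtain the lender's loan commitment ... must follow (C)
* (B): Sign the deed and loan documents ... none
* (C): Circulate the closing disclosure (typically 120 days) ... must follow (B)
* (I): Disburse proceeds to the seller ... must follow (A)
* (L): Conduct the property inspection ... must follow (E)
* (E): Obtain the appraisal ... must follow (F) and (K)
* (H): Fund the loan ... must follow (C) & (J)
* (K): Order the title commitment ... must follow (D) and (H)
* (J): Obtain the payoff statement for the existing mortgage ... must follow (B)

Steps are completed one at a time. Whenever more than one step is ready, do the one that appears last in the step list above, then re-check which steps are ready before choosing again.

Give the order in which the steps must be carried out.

(B), (J), (C), (H), (A), (I), (D), (K), (G), (F), (E), (L)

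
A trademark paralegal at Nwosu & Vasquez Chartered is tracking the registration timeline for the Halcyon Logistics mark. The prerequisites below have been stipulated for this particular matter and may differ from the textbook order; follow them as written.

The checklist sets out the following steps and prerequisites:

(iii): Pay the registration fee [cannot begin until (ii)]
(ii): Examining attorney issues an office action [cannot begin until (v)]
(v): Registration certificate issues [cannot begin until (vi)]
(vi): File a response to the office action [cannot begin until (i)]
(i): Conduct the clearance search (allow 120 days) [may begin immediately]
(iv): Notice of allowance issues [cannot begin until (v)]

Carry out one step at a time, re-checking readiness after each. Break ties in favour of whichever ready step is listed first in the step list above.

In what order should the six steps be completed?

(i), (vi), (v), (ii), (iii), (iv)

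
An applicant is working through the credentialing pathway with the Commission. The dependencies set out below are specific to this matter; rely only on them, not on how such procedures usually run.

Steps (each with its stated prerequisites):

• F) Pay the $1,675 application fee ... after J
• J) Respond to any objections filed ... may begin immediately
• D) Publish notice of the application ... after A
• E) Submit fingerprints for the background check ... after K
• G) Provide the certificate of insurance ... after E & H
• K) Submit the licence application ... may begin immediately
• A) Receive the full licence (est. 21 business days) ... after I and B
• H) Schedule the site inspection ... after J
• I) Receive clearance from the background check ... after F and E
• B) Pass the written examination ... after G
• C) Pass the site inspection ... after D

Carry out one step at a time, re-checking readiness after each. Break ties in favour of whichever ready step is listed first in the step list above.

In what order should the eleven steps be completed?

J, F, K, E, H, G, I, B, A, D, C

J and K have no prerequisites; J is listed earlier, so J is first.
F, K and H are all available; F is listed earlier → F.
Now K and H have their prerequisites met. K is listed earlier, so K next.
E now also ready, so the ready set is {E, H}; E is listed earlier → E.
Ready: H and I. H is listed earlier → H.
Ready: G and I. G is listed earlier → G.
Ready: I and B. I is listed earlier → I.
B needed G, now all done → B.
Next only A has its prerequisites met → A.
Next only D has its prerequisites met → D.
C needed D, now all done → C.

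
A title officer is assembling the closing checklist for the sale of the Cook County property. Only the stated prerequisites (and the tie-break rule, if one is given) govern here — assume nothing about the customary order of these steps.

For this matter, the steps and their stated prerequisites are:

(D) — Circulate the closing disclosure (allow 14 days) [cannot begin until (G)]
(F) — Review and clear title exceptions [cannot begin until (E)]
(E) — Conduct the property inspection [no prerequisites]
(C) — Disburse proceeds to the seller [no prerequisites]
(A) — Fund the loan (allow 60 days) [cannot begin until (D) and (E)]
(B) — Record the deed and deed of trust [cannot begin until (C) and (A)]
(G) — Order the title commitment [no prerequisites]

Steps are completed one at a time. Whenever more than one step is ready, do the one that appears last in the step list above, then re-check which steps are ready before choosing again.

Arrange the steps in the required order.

(G), (C), (E), (F), (D), (A), (B)

Nothing is required for (G), (C) and (E). (G) is listed later → (G) first.
(C), (E) and (D) are all available; (C) is listed later → (C).
(E) and (D) are both available; (E) is listed later → (E).
(F) and (D) are both available; (F) is listed later → (F).
That leaves (D) as the only ready step → (D).
(A) is the only step now ready → (A).
(B) is the only step now ready → (B).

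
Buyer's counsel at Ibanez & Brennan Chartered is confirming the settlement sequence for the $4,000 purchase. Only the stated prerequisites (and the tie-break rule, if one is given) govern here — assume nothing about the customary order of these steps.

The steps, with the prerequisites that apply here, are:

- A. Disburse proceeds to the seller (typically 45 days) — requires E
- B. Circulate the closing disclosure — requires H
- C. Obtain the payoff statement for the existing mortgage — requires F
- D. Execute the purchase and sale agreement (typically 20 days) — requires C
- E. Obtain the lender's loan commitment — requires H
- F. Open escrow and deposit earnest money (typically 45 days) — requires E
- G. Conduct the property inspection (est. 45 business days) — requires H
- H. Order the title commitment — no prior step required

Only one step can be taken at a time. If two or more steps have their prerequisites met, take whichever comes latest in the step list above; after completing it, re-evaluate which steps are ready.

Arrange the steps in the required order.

H → G → E → F → C → D → B → A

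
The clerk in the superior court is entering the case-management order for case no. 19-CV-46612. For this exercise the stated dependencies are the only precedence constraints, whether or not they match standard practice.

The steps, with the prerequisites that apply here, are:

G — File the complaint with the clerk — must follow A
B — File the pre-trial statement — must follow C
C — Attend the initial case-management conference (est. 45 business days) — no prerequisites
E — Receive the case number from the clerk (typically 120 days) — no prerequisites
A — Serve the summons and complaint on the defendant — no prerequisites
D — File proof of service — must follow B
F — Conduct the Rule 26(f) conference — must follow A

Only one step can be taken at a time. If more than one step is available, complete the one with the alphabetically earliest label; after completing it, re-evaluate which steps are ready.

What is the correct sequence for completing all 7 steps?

A, C, B, D, E, F, G

Nothing is required for A, C and E. A has the earlier label → A first.
F and G now also ready, so the ready set is {C, E, F, G}; C has the earlier label → C.
Ready: B, E, F and G. B has the earlier label → B.
D now also ready, so the ready set is {D, E, F, G}; D has the earlier label → D.
E, F and G are all available; E has the earlier label → E.
F and G are both available; F has the earlier label → F.
Next only G has its prerequisites met → G.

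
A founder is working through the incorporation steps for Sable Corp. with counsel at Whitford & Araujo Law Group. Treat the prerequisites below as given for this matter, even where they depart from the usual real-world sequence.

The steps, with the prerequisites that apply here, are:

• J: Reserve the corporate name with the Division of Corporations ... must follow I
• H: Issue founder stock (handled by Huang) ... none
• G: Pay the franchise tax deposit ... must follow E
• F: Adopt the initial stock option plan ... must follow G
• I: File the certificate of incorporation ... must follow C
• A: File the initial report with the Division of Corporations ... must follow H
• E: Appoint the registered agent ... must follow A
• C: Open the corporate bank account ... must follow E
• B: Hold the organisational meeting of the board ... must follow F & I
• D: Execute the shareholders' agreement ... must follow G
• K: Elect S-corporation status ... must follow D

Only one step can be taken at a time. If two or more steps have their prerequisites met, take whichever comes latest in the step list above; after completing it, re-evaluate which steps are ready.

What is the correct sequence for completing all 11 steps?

H has no prerequisites → H first.
Next only A has its prerequisites met → A.
E is the only step now ready → E.
C and G are both available; C is listed later → C.
I now also ready, so the ready set is {I, G}; I is listed later → I.
J now also ready, so the ready set is {G, J}; G is listed later → G.
D and F now also ready, so the ready set is {D, F, J}; D is listed later → D.
K now also ready, so the ready set is {K, F, J}; K is listed later → K.
Ready: F and J. F is listed later → F.
B now also ready, so the ready set is {B, J}; B is listed later → B.
J needed I, now all done → J.

H → A → E → C → I → G → D → K → F → B → J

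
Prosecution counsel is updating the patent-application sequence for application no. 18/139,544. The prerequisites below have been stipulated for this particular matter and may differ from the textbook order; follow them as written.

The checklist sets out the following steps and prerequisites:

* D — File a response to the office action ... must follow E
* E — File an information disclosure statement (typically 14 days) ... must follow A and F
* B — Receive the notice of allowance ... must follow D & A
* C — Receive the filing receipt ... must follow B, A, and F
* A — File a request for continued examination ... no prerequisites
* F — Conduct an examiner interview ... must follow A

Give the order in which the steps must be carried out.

A, F, E, D, B, C

A is the only step with nothing outstanding, so it goes first.
F is the only step now ready → F.
That leaves E as the only ready step → E.
D needed E, now all done → D.
That leaves B as the only ready step → B.
C is the only step now ready → C.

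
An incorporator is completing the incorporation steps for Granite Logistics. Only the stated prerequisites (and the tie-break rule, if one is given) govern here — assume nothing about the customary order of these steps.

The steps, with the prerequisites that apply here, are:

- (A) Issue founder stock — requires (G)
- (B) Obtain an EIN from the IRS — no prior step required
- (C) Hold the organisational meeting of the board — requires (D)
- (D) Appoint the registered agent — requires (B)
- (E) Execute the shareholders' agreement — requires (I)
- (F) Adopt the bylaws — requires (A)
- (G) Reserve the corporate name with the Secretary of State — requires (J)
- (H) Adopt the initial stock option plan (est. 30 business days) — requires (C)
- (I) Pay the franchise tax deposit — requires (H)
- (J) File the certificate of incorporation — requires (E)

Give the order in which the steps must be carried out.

(B), (D), (C), (H), (I), (E), (J), (G), (A), (F)

Only (B) has no prerequisites, so it is first.
(D) needed (B), now all done → (D).
(C) needed (D), now all done → (C).
(H) needed (C), now all done → (H).
(I) is the only step now ready → (I).
Next only (E) has its prerequisites met → (E).
(J) needed (E), now all done → (J).
(G) is the only step now ready → (G).
(A) is the only step now ready → (A).
(F) needed (A), now all done → (F).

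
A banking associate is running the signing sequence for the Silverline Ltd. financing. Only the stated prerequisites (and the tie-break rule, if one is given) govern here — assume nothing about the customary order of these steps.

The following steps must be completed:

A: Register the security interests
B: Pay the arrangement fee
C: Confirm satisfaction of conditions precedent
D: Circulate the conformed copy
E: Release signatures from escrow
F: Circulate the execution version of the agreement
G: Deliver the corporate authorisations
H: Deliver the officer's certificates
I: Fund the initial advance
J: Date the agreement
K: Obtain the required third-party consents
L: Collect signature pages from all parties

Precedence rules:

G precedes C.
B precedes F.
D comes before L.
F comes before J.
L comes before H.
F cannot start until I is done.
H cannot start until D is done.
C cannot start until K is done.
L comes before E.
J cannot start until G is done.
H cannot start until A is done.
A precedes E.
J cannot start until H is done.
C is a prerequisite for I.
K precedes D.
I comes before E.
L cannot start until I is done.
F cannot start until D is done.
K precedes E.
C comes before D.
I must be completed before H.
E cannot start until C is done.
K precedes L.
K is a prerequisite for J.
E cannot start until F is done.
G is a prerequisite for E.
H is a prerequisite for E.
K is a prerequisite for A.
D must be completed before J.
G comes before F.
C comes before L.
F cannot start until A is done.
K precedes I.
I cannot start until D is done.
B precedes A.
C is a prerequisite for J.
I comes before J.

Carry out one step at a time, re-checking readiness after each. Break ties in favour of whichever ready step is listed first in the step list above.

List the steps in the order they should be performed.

Nothing is required for B, G and K. B is listed earlier → B first.
G and K are both available; G is listed earlier → G.
Next only K has its prerequisites met → K.
Ready: A and C. A is listed earlier → A.
C is the only step now ready → C.
That leaves D as the only ready step → D.
That leaves I as the only ready step → I.
F and L are both available; F is listed earlier → F.
That leaves L as the only ready step → L.
H needed A, D, I and L, now all done → H.
E and J are both available; E is listed earlier → E.
J needed C, D, F, G, H, I and K, now all done → J.

B → G → K → A → C → D → I → F → L → H → E → J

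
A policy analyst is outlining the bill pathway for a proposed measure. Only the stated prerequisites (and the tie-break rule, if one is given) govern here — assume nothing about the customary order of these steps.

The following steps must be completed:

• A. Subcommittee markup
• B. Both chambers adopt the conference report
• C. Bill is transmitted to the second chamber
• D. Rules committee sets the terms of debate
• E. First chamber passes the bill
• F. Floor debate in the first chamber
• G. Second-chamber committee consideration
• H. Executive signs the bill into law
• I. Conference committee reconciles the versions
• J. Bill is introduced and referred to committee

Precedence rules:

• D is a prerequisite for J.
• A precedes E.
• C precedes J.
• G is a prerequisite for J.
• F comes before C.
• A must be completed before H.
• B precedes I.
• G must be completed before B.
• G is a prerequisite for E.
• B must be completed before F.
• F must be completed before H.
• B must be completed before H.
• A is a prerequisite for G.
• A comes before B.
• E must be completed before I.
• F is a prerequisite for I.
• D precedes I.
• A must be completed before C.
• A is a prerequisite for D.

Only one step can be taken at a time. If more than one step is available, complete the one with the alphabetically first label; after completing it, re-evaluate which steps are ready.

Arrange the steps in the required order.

Only A has no prerequisites, so it is first.
Now D and G have their prerequisites met. D has the earlier label, so D next.
That leaves G as the only ready step → G.
Now B and E have their prerequisites met. B has the earlier label, so B next.
Now E and F have their prerequisites met. E has the earlier label, so E next.
F is the only step now ready → F.
C, H and I are all available; C has the earlier label → C.
Ready: H, I and J. H has the earlier label → H.
Now I and J have their prerequisites met. I has the earlier label, so I next.
J is the only step now ready → J.

A, D, G, B, E, F, C, H, I, J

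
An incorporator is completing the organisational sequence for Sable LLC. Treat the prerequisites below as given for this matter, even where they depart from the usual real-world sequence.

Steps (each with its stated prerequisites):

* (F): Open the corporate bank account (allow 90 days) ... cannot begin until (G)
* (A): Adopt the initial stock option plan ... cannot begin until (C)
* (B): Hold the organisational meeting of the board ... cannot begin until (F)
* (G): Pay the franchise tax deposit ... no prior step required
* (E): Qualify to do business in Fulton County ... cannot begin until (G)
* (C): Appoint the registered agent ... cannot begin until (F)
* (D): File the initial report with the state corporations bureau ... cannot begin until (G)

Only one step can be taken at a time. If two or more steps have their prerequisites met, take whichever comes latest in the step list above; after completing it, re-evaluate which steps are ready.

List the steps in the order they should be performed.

(G) is the only step with nothing outstanding, so it goes first.
Ready: (D), (E) and (F). (D) is listed later → (D).
Ready: (E) and (F). (E) is listed later → (E).
(F) needed (G), now all done → (F).
Ready: (C) and (B). (C) is listed later → (C).
Now (B) and (A) have their prerequisites met. (B) is listed later, so (B) next.
(A) needed (C), now all done → (A).

(G), (D), (E), (F), (C), (B), (A)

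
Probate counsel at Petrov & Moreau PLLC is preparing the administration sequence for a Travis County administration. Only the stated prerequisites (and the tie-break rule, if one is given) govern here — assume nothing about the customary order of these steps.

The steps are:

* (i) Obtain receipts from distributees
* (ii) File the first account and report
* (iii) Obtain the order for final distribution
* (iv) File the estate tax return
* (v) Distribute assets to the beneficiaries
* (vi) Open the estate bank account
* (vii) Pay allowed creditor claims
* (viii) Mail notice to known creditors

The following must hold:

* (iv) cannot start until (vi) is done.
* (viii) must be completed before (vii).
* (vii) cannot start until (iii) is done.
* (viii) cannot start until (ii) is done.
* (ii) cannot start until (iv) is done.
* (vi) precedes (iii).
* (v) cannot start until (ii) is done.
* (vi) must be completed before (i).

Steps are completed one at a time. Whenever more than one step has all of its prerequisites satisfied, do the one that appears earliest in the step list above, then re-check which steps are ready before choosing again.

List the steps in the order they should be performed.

(vi) is the only step with nothing outstanding, so it goes first.
(i), (iii) and (iv) are all available; (i) is listed earlier → (i).
(iii) and (iv) are both available; (iii) is listed earlier → (iii).
(iv) is the only step now ready → (iv).
Next only (ii) has its prerequisites met → (ii).
Now (v) and (viii) have their prerequisites met. (v) is listed earlier, so (v) next.
(viii) needed (ii), now all done → (viii).
Next only (vii) has its prerequisites met → (vii).

(vi) (i) (iii) (iv) (ii) (v) (viii) (vii)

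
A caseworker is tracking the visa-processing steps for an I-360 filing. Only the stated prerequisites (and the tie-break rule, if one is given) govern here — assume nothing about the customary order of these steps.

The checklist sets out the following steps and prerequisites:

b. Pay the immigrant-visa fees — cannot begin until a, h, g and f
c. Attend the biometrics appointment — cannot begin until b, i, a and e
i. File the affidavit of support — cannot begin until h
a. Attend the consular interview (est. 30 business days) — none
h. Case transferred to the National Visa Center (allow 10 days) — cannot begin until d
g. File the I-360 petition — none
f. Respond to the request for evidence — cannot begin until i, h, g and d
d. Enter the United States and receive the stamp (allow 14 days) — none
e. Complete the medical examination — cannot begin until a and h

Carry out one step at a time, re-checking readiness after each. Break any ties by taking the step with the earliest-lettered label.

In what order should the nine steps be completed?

a, d and g have no prerequisites; a has the earlier label, so a is first.
d and g are both available; d has the earlier label → d.
h now also ready, so the ready set is {g, h}; g has the earlier label → g.
That leaves h as the only ready step → h.
Ready: e and i. e has the earlier label → e.
That leaves i as the only ready step → i.
f needed d, g, h and i, now all done → f.
b needed a, f, g and h, now all done → b.
c is the only step now ready → c.

a, d, g, h, e, i, f, b, c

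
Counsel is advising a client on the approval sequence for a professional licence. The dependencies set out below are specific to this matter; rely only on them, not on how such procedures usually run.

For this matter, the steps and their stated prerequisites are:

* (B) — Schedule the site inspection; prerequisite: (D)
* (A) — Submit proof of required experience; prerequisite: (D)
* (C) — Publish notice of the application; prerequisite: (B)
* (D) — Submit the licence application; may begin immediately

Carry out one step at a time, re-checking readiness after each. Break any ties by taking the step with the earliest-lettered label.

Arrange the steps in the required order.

(D) is the only step with nothing outstanding, so it goes first.
Ready: (A) and (B). (A) has the earlier label → (A).
(B) is the only step now ready → (B).
That leaves (C) as the only ready step → (C).

(D) → (A) → (B) → (C)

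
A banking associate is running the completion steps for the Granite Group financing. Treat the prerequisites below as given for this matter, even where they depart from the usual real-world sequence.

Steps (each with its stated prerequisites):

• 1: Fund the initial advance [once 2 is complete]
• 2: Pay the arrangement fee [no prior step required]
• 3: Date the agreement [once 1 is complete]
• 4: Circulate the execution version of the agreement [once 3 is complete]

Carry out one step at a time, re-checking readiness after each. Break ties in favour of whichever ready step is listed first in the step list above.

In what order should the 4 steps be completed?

2 1 3 4

2 has no prerequisites → 2 first.
1 is the only step now ready → 1.
Next only 3 has its prerequisites met → 3.
Next only 4 has its prerequisites met → 4.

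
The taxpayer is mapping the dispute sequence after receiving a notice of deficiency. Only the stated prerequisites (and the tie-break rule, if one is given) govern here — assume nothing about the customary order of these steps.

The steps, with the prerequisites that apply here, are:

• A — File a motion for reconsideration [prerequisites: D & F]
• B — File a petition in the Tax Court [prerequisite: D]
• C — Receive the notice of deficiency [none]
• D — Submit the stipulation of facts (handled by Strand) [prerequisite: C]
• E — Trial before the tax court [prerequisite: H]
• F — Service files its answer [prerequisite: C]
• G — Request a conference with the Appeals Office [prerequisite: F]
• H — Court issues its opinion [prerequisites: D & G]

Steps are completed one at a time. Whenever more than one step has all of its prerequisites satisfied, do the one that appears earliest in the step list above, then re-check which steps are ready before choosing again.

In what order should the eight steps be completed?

C, D, B, F, A, G, H, E

C is the only step with nothing outstanding, so it goes first.
D and F are both available; D is listed earlier → D.
B and F are both available; B is listed earlier → B.
That leaves F as the only ready step → F.
A and G are both available; A is listed earlier → A.
G needed F, now all done → G.
H needed D and G, now all done → H.
That leaves E as the only ready step → E.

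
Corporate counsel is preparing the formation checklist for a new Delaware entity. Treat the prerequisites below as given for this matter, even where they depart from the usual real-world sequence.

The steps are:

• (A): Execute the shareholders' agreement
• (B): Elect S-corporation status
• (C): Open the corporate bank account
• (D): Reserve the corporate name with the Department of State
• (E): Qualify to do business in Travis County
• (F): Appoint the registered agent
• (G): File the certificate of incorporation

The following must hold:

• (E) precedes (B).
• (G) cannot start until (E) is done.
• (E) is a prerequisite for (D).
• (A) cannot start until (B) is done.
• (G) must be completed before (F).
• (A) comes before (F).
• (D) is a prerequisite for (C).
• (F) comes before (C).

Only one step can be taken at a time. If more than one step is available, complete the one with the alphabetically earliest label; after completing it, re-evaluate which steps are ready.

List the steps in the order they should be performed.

(E) → (B) → (A) → (D) → (G) → (F) → (C)

(E) has no prerequisites → (E) first.
Ready: (B), (D) and (G). (B) has the earlier label → (B).
(A) now also ready, so the ready set is {(A), (D), (G)}; (A) has the earlier label → (A).
Now (D) and (G) have their prerequisites met. (D) has the earlier label, so (D) next.
(G) is the only step now ready → (G).
(F) is the only step now ready → (F).
(C) needed (D) and (F), now all done → (C).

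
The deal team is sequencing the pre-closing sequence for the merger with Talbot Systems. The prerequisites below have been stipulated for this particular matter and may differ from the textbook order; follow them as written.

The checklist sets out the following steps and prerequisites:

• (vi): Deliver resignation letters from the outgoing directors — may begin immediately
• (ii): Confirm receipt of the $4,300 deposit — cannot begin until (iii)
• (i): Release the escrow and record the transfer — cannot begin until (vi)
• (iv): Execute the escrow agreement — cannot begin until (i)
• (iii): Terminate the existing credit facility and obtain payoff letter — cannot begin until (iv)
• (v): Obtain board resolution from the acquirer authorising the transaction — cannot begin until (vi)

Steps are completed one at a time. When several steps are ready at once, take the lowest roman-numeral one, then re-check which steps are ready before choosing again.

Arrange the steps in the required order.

(vi), (i), (iv), (iii), (ii), (v)

Only (vi) has no prerequisites, so it is first.
Ready: (i) and (v). (i) has the earlier label → (i).
(iv) now also ready, so the ready set is {(iv), (v)}; (iv) has the earlier label → (iv).
Ready: (iii) and (v). (iii) has the earlier label → (iii).
(ii) now also ready, so the ready set is {(ii), (v)}; (ii) has the earlier label → (ii).
(v) needed (vi), now all done → (v).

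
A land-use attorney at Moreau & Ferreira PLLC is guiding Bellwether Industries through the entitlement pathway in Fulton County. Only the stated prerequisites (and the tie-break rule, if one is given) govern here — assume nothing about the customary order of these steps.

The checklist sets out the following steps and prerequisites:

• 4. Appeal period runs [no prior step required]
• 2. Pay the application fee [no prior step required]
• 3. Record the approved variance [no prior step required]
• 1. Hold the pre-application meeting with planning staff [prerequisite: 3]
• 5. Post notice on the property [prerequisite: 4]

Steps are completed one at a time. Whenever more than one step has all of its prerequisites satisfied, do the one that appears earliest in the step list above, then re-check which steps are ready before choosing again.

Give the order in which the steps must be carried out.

Nothing is required for 4, 2 and 3. 4 is listed earlier → 4 first.
2, 3 and 5 are all available; 2 is listed earlier → 2.
Now 3 and 5 have their prerequisites met. 3 is listed earlier, so 3 next.
1 now also ready, so the ready set is {1, 5}; 1 is listed earlier → 1.
5 needed 4, now all done → 5.

4, 2, 3, 1, 5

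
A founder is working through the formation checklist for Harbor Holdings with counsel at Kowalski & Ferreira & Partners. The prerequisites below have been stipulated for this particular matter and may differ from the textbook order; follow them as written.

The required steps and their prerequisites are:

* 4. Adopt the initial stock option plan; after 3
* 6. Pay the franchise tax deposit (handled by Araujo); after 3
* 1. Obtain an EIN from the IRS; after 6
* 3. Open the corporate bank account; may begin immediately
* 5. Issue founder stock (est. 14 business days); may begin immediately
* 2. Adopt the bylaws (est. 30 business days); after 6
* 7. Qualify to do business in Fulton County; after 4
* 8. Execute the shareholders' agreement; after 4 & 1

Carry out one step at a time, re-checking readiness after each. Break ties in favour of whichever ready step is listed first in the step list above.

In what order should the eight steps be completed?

3, 4, 6, 1, 5, 2, 7, 8

Nothing is required for 3 and 5. 3 is listed earlier → 3 first.
4, 6 and 5 are all available; 4 is listed earlier → 4.
6, 5 and 7 are all available; 6 is listed earlier → 6.
Now 1, 5, 2 and 7 have their prerequisites met. 1 is listed earlier, so 1 next.
Now 5, 2, 7 and 8 have their prerequisites met. 5 is listed earlier, so 5 next.
Now 2, 7 and 8 have their prerequisites met. 2 is listed earlier, so 2 next.
Ready: 7 and 8. 7 is listed earlier → 7.
8 is the only step now ready → 8.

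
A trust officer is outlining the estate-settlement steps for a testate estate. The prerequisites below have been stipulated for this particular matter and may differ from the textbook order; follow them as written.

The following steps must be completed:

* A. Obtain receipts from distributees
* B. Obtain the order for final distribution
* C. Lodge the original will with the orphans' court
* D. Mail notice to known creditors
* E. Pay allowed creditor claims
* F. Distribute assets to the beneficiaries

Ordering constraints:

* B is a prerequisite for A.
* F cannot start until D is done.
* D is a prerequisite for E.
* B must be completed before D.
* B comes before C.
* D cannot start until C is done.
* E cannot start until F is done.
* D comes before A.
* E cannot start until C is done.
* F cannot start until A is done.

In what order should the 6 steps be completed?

B, C, D, A, F, E

B is the only step with nothing outstanding, so it goes first.
Next only C has its prerequisites met → C.
D needed B and C, now all done → D.
A needed B and D, now all done → A.
F is the only step now ready → F.
E needed C, D and F, now all done → E.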